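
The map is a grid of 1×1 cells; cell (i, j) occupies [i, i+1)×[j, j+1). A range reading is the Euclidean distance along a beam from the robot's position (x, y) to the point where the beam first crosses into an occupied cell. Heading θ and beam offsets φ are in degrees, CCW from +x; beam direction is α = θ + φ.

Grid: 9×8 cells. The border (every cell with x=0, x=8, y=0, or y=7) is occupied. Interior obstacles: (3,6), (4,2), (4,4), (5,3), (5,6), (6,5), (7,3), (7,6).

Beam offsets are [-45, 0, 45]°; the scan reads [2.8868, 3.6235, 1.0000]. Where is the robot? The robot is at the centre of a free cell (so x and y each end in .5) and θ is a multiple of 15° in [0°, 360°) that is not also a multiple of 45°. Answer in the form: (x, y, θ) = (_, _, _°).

The pose lattice has 34·16 = 544 candidates. Test each by forward raycasting.
  (6.5, 3.5, 60°): beam 1 = 0.5176 ≠ 2.8868 ✗
  (3.5, 4.5, 60°): beam 1 = 0.5176 ≠ 2.8868 ✗
  (3.5, 4.5, 330°): beam 1 = 1.9319 ≠ 2.8868 ✗
  …
  (1.5, 3.5, 75°): r_1=2.8868, r_2=3.6235, r_3=1.0000 — all match ✓
No second candidate reproduces the full scan.

(x, y, θ) = (1.5, 3.5, 75°)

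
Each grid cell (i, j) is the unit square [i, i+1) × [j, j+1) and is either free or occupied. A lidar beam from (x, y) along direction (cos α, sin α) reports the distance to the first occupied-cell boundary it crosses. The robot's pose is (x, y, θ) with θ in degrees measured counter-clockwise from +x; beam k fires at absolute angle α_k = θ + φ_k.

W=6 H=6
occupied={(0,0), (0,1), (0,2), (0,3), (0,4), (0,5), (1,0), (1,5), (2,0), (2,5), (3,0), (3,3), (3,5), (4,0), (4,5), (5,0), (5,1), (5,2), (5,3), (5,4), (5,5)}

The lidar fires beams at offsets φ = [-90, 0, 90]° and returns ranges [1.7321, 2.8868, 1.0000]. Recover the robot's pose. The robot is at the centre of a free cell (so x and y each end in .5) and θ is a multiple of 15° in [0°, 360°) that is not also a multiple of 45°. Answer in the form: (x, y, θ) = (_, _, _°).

(x, y, θ) = (2.5, 2.5, 330°)

Candidates: 15 free-cell centres × 16 headings = 240 poses. Raycast each; keep the one whose scan matches to 4 dp.
  (2.5, 3.5, 105°): beam 1 = 0.5176 ≠ 1.7321 ✗
  (2.5, 1.5, 165°): beam 1 = 1.9319 ≠ 1.7321 ✗
  (3.5, 2.5, 30°): beam 2 = 1.7321 ≠ 2.8868 ✗
  (2.5, 3.5, 30°): beam 1 = 2.8868 ≠ 1.7321 ✗
  …
  (2.5, 2.5, 330°): r_1=1.7321, r_2=2.8868, r_3=1.0000 — all match ✓
Only this pose fits every beam.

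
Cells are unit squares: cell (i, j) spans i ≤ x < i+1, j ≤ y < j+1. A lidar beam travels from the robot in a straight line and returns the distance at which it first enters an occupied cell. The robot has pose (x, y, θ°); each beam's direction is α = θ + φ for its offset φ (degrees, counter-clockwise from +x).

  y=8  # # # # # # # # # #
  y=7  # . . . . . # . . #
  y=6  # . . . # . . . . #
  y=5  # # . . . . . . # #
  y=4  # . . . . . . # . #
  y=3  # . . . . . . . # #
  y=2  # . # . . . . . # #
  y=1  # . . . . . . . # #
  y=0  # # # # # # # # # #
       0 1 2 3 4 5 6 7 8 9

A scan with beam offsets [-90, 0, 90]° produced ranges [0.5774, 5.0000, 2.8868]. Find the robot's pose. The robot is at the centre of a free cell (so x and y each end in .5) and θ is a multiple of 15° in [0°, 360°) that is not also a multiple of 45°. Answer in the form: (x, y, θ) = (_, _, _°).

Enumerate (i+0.5, j+0.5, θ) over the 47 free cells and 16 admissible headings. For each, cast all 3 beams and compare to the given ranges.
  (2.5, 3.5, 300°): beam 1 = 1.7321 ≠ 0.5774 ✗
  (8.5, 7.5, 255°): beam 1 = 1.5529 ≠ 0.5774 ✗
  (7.5, 7.5, 285°): beam 1 = 0.5176 ≠ 0.5774 ✗
  (3.5, 6.5, 285°): beam 1 = 1.9319 ≠ 0.5774 ✗
  …
  (5.5, 6.5, 240°): r_1=0.5774, r_2=5.0000, r_3=2.8868 — all match ✓
No second candidate reproduces the full scan.

(x, y, θ) = (5.5, 6.5, 240°)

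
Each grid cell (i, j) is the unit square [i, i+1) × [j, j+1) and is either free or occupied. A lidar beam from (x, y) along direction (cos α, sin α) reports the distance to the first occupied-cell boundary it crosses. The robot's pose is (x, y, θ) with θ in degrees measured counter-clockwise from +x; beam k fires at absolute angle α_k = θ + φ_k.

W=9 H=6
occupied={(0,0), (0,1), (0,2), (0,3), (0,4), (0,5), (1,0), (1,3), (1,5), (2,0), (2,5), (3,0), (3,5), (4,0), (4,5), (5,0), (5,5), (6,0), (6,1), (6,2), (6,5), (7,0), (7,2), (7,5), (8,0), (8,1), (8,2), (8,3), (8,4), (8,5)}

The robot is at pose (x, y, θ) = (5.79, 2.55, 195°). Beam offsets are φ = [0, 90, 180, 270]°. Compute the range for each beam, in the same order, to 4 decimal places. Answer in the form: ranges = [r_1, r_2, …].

ranges = [4.9590, 0.8114, 0.2174, 2.5364]

beam 1: φ=0°, α=195°
  dir = (cos 195°, sin 195°) = (-0.9659, -0.2588); from cell (5,2)
  next x-line at t=0.8179, next y-line at t=2.1250; Δt_x=1.0353, Δt_y=3.8637
    x: enter (4,2) at t=0.8179
    x: enter (3,2) at t=1.8531
    y: enter (3,1) at t=2.1250
    x: enter (2,1) at t=2.8884
    x: enter (1,1) at t=3.9237
    x: enter (0,1) at t=4.9590 ← occupied
  → r_1 = 4.9590
beam 2: φ=90°, α=285°
  dir = (cos 285°, sin 285°) = (0.2588, -0.9659); from cell (5,2)
  next x-line at t=0.8114, next y-line at t=0.5694; Δt_x=3.8637, Δt_y=1.0353
    y: enter (5,1) at t=0.5694
    x: enter (6,1) at t=0.8114 ← occupied
  → r_2 = 0.8114
beam 3: φ=180°, α=15°
  dir = (cos 15°, sin 15°) = (0.9659, 0.2588); from cell (5,2)
  next x-line at t=0.2174, next y-line at t=1.7387; Δt_x=1.0353, Δt_y=3.8637
    x: enter (6,2) at t=0.2174 ← occupied
  → r_3 = 0.2174
beam 4: φ=270°, α=105°
  dir = (cos 105°, sin 105°) = (-0.2588, 0.9659); from cell (5,2)
  next x-line at t=3.0523, next y-line at t=0.4659; Δt_x=3.8637, Δt_y=1.0353
    y: enter (5,3) at t=0.4659
    y: enter (5,4) at t=1.5012
    y: enter (5,5) at t=2.5364 ← occupied
  → r_4 = 2.5364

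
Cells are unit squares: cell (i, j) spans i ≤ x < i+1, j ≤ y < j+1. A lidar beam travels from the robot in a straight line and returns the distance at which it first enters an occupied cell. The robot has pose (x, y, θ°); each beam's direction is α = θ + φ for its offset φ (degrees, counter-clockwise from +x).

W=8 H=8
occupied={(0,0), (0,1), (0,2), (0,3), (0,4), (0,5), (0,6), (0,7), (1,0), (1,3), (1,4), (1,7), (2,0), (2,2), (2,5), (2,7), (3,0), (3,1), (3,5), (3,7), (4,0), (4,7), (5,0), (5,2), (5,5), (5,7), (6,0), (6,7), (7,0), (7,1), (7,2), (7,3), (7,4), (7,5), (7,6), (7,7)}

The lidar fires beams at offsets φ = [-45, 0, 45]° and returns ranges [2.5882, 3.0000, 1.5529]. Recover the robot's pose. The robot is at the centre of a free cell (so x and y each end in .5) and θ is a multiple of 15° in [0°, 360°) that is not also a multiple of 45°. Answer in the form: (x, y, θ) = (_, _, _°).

(x, y, θ) = (2.5, 3.5, 30°)

Candidates: 28 free-cell centres × 16 headings = 448 poses. Raycast each; keep the one whose scan matches to 4 dp.
  (1.5, 2.5, 165°): beam 1 = 0.5774 ≠ 2.5882 ✗
  (6.5, 1.5, 255°): beam 1 = 1.0000 ≠ 2.5882 ✗
  (4.5, 3.5, 150°): beam 1 = 1.9319 ≠ 2.5882 ✗
  …
  (2.5, 3.5, 30°): r_1=2.5882, r_2=3.0000, r_3=1.5529 — all match ✓
Only this pose fits every beam.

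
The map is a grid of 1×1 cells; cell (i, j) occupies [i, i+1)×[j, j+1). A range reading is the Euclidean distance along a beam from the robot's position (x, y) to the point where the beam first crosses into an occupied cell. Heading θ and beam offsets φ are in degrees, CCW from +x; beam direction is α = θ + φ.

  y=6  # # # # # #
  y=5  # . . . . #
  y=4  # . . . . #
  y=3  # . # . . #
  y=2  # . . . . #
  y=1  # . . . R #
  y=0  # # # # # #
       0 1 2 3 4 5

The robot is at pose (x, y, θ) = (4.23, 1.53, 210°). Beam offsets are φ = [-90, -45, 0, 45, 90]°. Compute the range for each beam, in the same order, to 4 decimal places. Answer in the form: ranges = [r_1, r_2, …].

beam 1: φ=-90°, α=120°
  d=(-0.5000,0.8660)  start (4,1)  tX=0.4600 tY=0.5427  stride 1/|dx|=2.0000 1/|dy|=1.1547
    cross x-line → (3,1), t=0.4600
    cross y-line → (3,2), t=0.5427
    cross y-line → (3,3), t=1.6974
    cross x-line → (2,3), t=2.4600 (wall)
  → r_1 = 2.4600
beam 2: φ=-45°, α=165°
  d=(-0.9659,0.2588)  start (4,1)  tX=0.2381 tY=1.8159  stride 1/|dx|=1.0353 1/|dy|=3.8637
    cross x-line → (3,1), t=0.2381
    cross x-line → (2,1), t=1.2734
    cross y-line → (2,2), t=1.8159
    cross x-line → (1,2), t=2.3087
    cross x-line → (0,2), t=3.3439 (wall)
  → r_2 = 3.3439
beam 3: φ=0°, α=210°
  d=(-0.8660,-0.5000)  start (4,1)  tX=0.2656 tY=1.0600  stride 1/|dx|=1.1547 1/|dy|=2.0000
    cross x-line → (3,1), t=0.2656
    cross y-line → (3,0), t=1.0600 (wall)
  → r_3 = 1.0600
beam 4: φ=45°, α=255°
  d=(-0.2588,-0.9659)  start (4,1)  tX=0.8887 tY=0.5487  stride 1/|dx|=3.8637 1/|dy|=1.0353
    cross y-line → (4,0), t=0.5487 (wall)
  → r_4 = 0.5487
beam 5: φ=90°, α=300°
  d=(0.5000,-0.8660)  start (4,1)  tX=1.5400 tY=0.6120  stride 1/|dx|=2.0000 1/|dy|=1.1547
    cross y-line → (4,0), t=0.6120 (wall)
  → r_5 = 0.6120

ranges = [2.4600, 3.3439, 1.0600, 0.5487, 0.6120]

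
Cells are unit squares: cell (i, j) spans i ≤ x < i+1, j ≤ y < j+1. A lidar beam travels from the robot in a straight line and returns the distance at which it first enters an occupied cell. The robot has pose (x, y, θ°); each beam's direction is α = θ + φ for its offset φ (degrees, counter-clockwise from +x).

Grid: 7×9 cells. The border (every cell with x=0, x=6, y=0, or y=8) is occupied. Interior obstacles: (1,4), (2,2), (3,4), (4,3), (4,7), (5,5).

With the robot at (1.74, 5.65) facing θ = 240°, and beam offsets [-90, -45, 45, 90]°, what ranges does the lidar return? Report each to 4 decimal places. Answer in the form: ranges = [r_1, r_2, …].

ranges = [0.8545, 0.7661, 0.6729, 1.4549]

beam 1: φ=-90°, α=150°
  cosα=-0.8660 sinα=0.5000 | (1,5) | tMaxX 0.8545 tMaxY 0.7000 | tΔX 1.1547 tΔY 2.0000
    t=0.7000 [y] (1,6)
    t=0.8545 [x] (0,6) — stop
  → r_1 = 0.8545
beam 2: φ=-45°, α=195°
  cosα=-0.9659 sinα=-0.2588 | (1,5) | tMaxX 0.7661 tMaxY 2.5114 | tΔX 1.0353 tΔY 3.8637
    t=0.7661 [x] (0,5) — stop
  → r_2 = 0.7661
beam 3: φ=45°, α=285°
  cosα=0.2588 sinα=-0.9659 | (1,5) | tMaxX 1.0046 tMaxY 0.6729 | tΔX 3.8637 tΔY 1.0353
    t=0.6729 [y] (1,4) — stop
  → r_3 = 0.6729
beam 4: φ=90°, α=330°
  cosα=0.8660 sinα=-0.5000 | (1,5) | tMaxX 0.3002 tMaxY 1.3000 | tΔX 1.1547 tΔY 2.0000
    t=0.3002 [x] (2,5)
    t=1.3000 [y] (2,4)
    t=1.4549 [x] (3,4) — stop
  → r_4 = 1.4549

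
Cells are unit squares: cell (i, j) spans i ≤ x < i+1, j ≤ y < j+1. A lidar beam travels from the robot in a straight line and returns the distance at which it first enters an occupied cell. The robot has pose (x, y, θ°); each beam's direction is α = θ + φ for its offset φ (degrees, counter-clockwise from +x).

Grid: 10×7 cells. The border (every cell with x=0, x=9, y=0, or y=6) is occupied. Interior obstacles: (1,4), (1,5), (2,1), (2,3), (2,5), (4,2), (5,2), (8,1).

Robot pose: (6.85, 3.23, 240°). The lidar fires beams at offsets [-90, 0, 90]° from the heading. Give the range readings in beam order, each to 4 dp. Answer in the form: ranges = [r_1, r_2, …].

ranges = [4.4456, 2.5750, 2.4600]

beam 1: φ=-90°, α=150°
  d=(-0.8660,0.5000)  start (6,3)  tX=0.9815 tY=1.5400  stride 1/|dx|=1.1547 1/|dy|=2.0000
    cross x-line → (5,3), t=0.9815
    cross y-line → (5,4), t=1.5400
    cross x-line → (4,4), t=2.1362
    cross x-line → (3,4), t=3.2909
    cross y-line → (3,5), t=3.5400
    cross x-line → (2,5), t=4.4456 (wall)
  → r_1 = 4.4456
beam 2: φ=0°, α=240°
  d=(-0.5000,-0.8660)  start (6,3)  tX=1.7000 tY=0.2656  stride 1/|dx|=2.0000 1/|dy|=1.1547
    cross y-line → (6,2), t=0.2656
    cross y-line → (6,1), t=1.4203
    cross x-line → (5,1), t=1.7000
    cross y-line → (5,0), t=2.5750 (wall)
  → r_2 = 2.5750
beam 3: φ=90°, α=330°
  d=(0.8660,-0.5000)  start (6,3)  tX=0.1732 tY=0.4600  stride 1/|dx|=1.1547 1/|dy|=2.0000
    cross x-line → (7,3), t=0.1732
    cross y-line → (7,2), t=0.4600
    cross x-line → (8,2), t=1.3279
    cross y-line → (8,1), t=2.4600 (wall)
  → r_3 = 2.4600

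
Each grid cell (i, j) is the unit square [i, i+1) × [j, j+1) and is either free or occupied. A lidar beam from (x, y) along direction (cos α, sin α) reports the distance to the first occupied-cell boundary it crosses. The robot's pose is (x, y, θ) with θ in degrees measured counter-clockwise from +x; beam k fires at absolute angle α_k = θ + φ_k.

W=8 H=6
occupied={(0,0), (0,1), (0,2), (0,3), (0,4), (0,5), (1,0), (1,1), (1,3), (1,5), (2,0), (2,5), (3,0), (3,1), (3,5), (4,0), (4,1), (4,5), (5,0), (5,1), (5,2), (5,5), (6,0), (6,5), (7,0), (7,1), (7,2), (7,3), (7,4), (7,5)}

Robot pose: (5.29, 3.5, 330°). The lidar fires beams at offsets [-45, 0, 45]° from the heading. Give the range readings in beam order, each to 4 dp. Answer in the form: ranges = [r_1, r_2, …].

beam 1: φ=-45°, α=285°
  dir = (cos 285°, sin 285°) = (0.2588, -0.9659); from cell (5,3)
  next x-line at t=2.7432, next y-line at t=0.5176; Δt_x=3.8637, Δt_y=1.0353
    y: enter (5,2) at t=0.5176 ← occupied
  → r_1 = 0.5176
beam 2: φ=0°, α=330°
  dir = (cos 330°, sin 330°) = (0.8660, -0.5000); from cell (5,3)
  next x-line at t=0.8198, next y-line at t=1.0000; Δt_x=1.1547, Δt_y=2.0000
    x: enter (6,3) at t=0.8198
    y: enter (6,2) at t=1.0000
    x: enter (7,2) at t=1.9745 ← occupied
  → r_2 = 1.9745
beam 3: φ=45°, α=15°
  dir = (cos 15°, sin 15°) = (0.9659, 0.2588); from cell (5,3)
  next x-line at t=0.7350, next y-line at t=1.9319; Δt_x=1.0353, Δt_y=3.8637
    x: enter (6,3) at t=0.7350
    x: enter (7,3) at t=1.7703 ← occupied
  → r_3 = 1.7703

ranges = [0.5176, 1.9745, 1.7703]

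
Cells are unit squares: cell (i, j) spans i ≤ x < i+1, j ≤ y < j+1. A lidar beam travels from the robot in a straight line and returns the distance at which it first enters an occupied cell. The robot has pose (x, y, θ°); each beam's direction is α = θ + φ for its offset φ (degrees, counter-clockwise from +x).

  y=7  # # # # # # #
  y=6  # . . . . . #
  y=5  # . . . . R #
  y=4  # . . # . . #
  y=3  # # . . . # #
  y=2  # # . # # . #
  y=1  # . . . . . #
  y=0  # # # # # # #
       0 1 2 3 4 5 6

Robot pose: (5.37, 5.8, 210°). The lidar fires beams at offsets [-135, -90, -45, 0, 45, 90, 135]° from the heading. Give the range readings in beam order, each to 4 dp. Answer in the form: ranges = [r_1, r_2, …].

beam 1: φ=-135°, α=75°
  d=(0.2588,0.9659)  start (5,5)  tX=2.4341 tY=0.2071  stride 1/|dx|=3.8637 1/|dy|=1.0353
    cross y-line → (5,6), t=0.2071
    cross y-line → (5,7), t=1.2423 (wall)
  → r_1 = 1.2423
beam 2: φ=-90°, α=120°
  d=(-0.5000,0.8660)  start (5,5)  tX=0.7400 tY=0.2309  stride 1/|dx|=2.0000 1/|dy|=1.1547
    cross y-line → (5,6), t=0.2309
    cross x-line → (4,6), t=0.7400
    cross y-line → (4,7), t=1.3856 (wall)
  → r_2 = 1.3856
beam 3: φ=-45°, α=165°
  d=(-0.9659,0.2588)  start (5,5)  tX=0.3831 tY=0.7727  stride 1/|dx|=1.0353 1/|dy|=3.8637
    cross x-line → (4,5), t=0.3831
    cross y-line → (4,6), t=0.7727
    cross x-line → (3,6), t=1.4183
    cross x-line → (2,6), t=2.4536
    cross x-line → (1,6), t=3.4889
    cross x-line → (0,6), t=4.5242 (wall)
  → r_3 = 4.5242
beam 4: φ=0°, α=210°
  d=(-0.8660,-0.5000)  start (5,5)  tX=0.4272 tY=1.6000  stride 1/|dx|=1.1547 1/|dy|=2.0000
    cross x-line → (4,5), t=0.4272
    cross x-line → (3,5), t=1.5819
    cross y-line → (3,4), t=1.6000 (wall)
  → r_4 = 1.6000
beam 5: φ=45°, α=255°
  d=(-0.2588,-0.9659)  start (5,5)  tX=1.4296 tY=0.8282  stride 1/|dx|=3.8637 1/|dy|=1.0353
    cross y-line → (5,4), t=0.8282
    cross x-line → (4,4), t=1.4296
    cross y-line → (4,3), t=1.8635
    cross y-line → (4,2), t=2.8988 (wall)
  → r_5 = 2.8988
beam 6: φ=90°, α=300°
  d=(0.5000,-0.8660)  start (5,5)  tX=1.2600 tY=0.9238  stride 1/|dx|=2.0000 1/|dy|=1.1547
    cross y-line → (5,4), t=0.9238
    cross x-line → (6,4), t=1.2600 (wall)
  → r_6 = 1.2600
beam 7: φ=135°, α=345°
  d=(0.9659,-0.2588)  start (5,5)  tX=0.6522 tY=3.0910  stride 1/|dx|=1.0353 1/|dy|=3.8637
    cross x-line → (6,5), t=0.6522 (wall)
  → r_7 = 0.6522

ranges = [1.2423, 1.3856, 4.5242, 1.6000, 2.8988, 1.2600, 0.6522]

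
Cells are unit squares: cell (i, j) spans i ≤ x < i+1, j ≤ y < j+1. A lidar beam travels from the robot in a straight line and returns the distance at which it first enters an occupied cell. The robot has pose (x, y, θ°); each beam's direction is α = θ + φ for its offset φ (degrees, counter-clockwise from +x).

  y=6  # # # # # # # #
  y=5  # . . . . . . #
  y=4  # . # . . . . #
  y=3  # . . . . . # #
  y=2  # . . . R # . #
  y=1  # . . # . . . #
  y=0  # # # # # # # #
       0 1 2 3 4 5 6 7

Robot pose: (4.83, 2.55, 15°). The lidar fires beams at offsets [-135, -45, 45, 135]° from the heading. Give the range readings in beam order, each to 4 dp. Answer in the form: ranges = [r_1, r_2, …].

ranges = [1.6600, 0.1963, 0.3400, 2.9000]

beam 1: φ=-135°, α=240°
  cosα=-0.5000 sinα=-0.8660 | (4,2) | tMaxX 1.6600 tMaxY 0.6351 | tΔX 2.0000 tΔY 1.1547
    t=0.6351 [y] (4,1)
    t=1.6600 [x] (3,1) — stop
  → r_1 = 1.6600
beam 2: φ=-45°, α=330°
  cosα=0.8660 sinα=-0.5000 | (4,2) | tMaxX 0.1963 tMaxY 1.1000 | tΔX 1.1547 tΔY 2.0000
    t=0.1963 [x] (5,2) — stop
  → r_2 = 0.1963
beam 3: φ=45°, α=60°
  cosα=0.5000 sinα=0.8660 | (4,2) | tMaxX 0.3400 tMaxY 0.5196 | tΔX 2.0000 tΔY 1.1547
    t=0.3400 [x] (5,2) — stop
  → r_3 = 0.3400
beam 4: φ=135°, α=150°
  cosα=-0.8660 sinα=0.5000 | (4,2) | tMaxX 0.9584 tMaxY 0.9000 | tΔX 1.1547 tΔY 2.0000
    t=0.9000 [y] (4,3)
    t=0.9584 [x] (3,3)
    t=2.1131 [x] (2,3)
    t=2.9000 [y] (2,4) — stop
  → r_4 = 2.9000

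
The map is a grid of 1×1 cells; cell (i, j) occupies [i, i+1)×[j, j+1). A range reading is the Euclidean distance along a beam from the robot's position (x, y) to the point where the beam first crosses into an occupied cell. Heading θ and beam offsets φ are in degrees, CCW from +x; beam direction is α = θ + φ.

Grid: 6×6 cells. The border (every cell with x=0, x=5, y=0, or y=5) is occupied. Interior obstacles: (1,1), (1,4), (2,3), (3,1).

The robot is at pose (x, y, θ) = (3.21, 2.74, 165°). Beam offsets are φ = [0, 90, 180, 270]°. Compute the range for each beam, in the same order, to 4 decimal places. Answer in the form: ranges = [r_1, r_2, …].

ranges = [1.0046, 0.7661, 1.8531, 2.3397]

beam 1: φ=0°, α=165°
  dir = (cos 165°, sin 165°) = (-0.9659, 0.2588); from cell (3,2)
  next x-line at t=0.2174, next y-line at t=1.0046; Δt_x=1.0353, Δt_y=3.8637
    x: enter (2,2) at t=0.2174
    y: enter (2,3) at t=1.0046 ← occupied
  → r_1 = 1.0046
beam 2: φ=90°, α=255°
  dir = (cos 255°, sin 255°) = (-0.2588, -0.9659); from cell (3,2)
  next x-line at t=0.8114, next y-line at t=0.7661; Δt_x=3.8637, Δt_y=1.0353
    y: enter (3,1) at t=0.7661 ← occupied
  → r_2 = 0.7661
beam 3: φ=180°, α=345°
  dir = (cos 345°, sin 345°) = (0.9659, -0.2588); from cell (3,2)
  next x-line at t=0.8179, next y-line at t=2.8591; Δt_x=1.0353, Δt_y=3.8637
    x: enter (4,2) at t=0.8179
    x: enter (5,2) at t=1.8531 ← occupied
  → r_3 = 1.8531
beam 4: φ=270°, α=75°
  dir = (cos 75°, sin 75°) = (0.2588, 0.9659); from cell (3,2)
  next x-line at t=3.0523, next y-line at t=0.2692; Δt_x=3.8637, Δt_y=1.0353
    y: enter (3,3) at t=0.2692
    y: enter (3,4) at t=1.3044
    y: enter (3,5) at t=2.3397 ← occupied
  → r_4 = 2.3397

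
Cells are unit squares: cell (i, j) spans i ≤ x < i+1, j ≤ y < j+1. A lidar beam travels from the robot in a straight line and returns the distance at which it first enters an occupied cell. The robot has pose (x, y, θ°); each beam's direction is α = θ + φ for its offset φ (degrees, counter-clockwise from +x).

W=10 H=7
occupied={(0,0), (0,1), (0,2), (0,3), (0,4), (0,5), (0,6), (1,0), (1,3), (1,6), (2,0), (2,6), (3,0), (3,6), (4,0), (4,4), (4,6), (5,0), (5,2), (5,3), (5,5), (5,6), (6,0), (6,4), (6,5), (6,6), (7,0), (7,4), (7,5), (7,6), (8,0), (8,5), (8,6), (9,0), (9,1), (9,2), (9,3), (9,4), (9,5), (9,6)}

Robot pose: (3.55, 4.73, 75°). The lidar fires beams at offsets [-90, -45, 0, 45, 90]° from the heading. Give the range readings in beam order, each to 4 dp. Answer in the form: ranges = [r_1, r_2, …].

ranges = [0.4659, 0.5196, 1.3148, 1.4665, 2.6400]

beam 1: φ=-90°, α=345°
  cosα=0.9659 sinα=-0.2588 | (3,4) | tMaxX 0.4659 tMaxY 2.8205 | tΔX 1.0353 tΔY 3.8637
    t=0.4659 [x] (4,4) — stop
  → r_1 = 0.4659
beam 2: φ=-45°, α=30°
  cosα=0.8660 sinα=0.5000 | (3,4) | tMaxX 0.5196 tMaxY 0.5400 | tΔX 1.1547 tΔY 2.0000
    t=0.5196 [x] (4,4) — stop
  → r_2 = 0.5196
beam 3: φ=0°, α=75°
  cosα=0.2588 sinα=0.9659 | (3,4) | tMaxX 1.7387 tMaxY 0.2795 | tΔX 3.8637 tΔY 1.0353
    t=0.2795 [y] (3,5)
    t=1.3148 [y] (3,6) — stop
  → r_3 = 1.3148
beam 4: φ=45°, α=120°
  cosα=-0.5000 sinα=0.8660 | (3,4) | tMaxX 1.1000 tMaxY 0.3118 | tΔX 2.0000 tΔY 1.1547
    t=0.3118 [y] (3,5)
    t=1.1000 [x] (2,5)
    t=1.4665 [y] (2,6) — stop
  → r_4 = 1.4665
beam 5: φ=90°, α=165°
  cosα=-0.9659 sinα=0.2588 | (3,4) | tMaxX 0.5694 tMaxY 1.0432 | tΔX 1.0353 tΔY 3.8637
    t=0.5694 [x] (2,4)
    t=1.0432 [y] (2,5)
    t=1.6047 [x] (1,5)
    t=2.6400 [x] (0,5) — stop
  → r_5 = 2.6400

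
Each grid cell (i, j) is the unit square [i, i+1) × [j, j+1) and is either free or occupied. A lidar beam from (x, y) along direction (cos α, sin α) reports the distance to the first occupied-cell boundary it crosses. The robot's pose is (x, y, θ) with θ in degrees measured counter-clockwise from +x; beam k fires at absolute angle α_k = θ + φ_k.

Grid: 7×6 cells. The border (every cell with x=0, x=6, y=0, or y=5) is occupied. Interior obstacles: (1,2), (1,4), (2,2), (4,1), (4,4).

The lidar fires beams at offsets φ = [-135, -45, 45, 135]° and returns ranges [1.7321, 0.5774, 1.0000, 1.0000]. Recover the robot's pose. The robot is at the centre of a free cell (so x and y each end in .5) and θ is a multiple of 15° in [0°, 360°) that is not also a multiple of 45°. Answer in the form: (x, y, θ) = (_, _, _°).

Candidates: 15 free-cell centres × 16 headings = 240 poses. Raycast each; keep the one whose scan matches to 4 dp.
  (1.5, 1.5, 240°): beam 1 = 0.5176 ≠ 1.7321 ✗
  (4.5, 3.5, 195°): beam 1 = 0.5774 ≠ 1.7321 ✗
  (2.5, 1.5, 300°): beam 1 = 1.5529 ≠ 1.7321 ✗
  …
  (5.5, 3.5, 15°): r_1=1.7321, r_2=0.5774, r_3=1.0000, r_4=1.0000 — all match ✓
No second candidate reproduces the full scan.

(x, y, θ) = (5.5, 3.5, 15°)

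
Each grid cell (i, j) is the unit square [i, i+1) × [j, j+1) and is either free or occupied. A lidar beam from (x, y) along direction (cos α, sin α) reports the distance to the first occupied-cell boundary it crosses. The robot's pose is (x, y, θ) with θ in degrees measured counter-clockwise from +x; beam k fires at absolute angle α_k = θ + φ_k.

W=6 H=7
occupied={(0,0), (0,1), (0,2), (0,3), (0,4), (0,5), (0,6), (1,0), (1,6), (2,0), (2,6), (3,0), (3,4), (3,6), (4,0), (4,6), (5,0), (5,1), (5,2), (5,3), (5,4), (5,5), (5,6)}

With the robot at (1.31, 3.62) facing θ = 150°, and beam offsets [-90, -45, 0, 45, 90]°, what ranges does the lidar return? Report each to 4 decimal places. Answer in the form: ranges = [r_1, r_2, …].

beam 1: φ=-90°, α=60°
  d=(0.5000,0.8660)  start (1,3)  tX=1.3800 tY=0.4388  stride 1/|dx|=2.0000 1/|dy|=1.1547
    cross y-line → (1,4), t=0.4388
    cross x-line → (2,4), t=1.3800
    cross y-line → (2,5), t=1.5935
    cross y-line → (2,6), t=2.7482 (wall)
  → r_1 = 2.7482
beam 2: φ=-45°, α=105°
  d=(-0.2588,0.9659)  start (1,3)  tX=1.1977 tY=0.3934  stride 1/|dx|=3.8637 1/|dy|=1.0353
    cross y-line → (1,4), t=0.3934
    cross x-line → (0,4), t=1.1977 (wall)
  → r_2 = 1.1977
beam 3: φ=0°, α=150°
  d=(-0.8660,0.5000)  start (1,3)  tX=0.3580 tY=0.7600  stride 1/|dx|=1.1547 1/|dy|=2.0000
    cross x-line → (0,3), t=0.3580 (wall)
  → r_3 = 0.3580
beam 4: φ=45°, α=195°
  d=(-0.9659,-0.2588)  start (1,3)  tX=0.3209 tY=2.3955  stride 1/|dx|=1.0353 1/|dy|=3.8637
    cross x-line → (0,3), t=0.3209 (wall)
  → r_4 = 0.3209
beam 5: φ=90°, α=240°
  d=(-0.5000,-0.8660)  start (1,3)  tX=0.6200 tY=0.7159  stride 1/|dx|=2.0000 1/|dy|=1.1547
    cross x-line → (0,3), t=0.6200 (wall)
  → r_5 = 0.6200

ranges = [2.7482, 1.1977, 0.3580, 0.3209, 0.6200]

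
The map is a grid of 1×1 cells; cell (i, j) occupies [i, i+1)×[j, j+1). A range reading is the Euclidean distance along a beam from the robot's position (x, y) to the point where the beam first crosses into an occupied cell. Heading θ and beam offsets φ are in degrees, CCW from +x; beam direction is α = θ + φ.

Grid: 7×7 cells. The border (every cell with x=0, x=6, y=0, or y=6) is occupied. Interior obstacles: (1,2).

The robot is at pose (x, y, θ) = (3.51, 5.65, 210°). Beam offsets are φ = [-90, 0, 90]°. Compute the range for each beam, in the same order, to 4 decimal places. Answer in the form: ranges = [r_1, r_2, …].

beam 1: φ=-90°, α=120°
  direction (-0.5000, 0.8660); cell (3,5); t to first gridline: x 1.0200, y 0.4041 (then +2.0000 / +1.1547)
    (3,6) via y @ 0.4041  # hit
  → r_1 = 0.4041
beam 2: φ=0°, α=210°
  direction (-0.8660, -0.5000); cell (3,5); t to first gridline: x 0.5889, y 1.3000 (then +1.1547 / +2.0000)
    (2,5) via x @ 0.5889
    (2,4) via y @ 1.3000
    (1,4) via x @ 1.7436
    (0,4) via x @ 2.8983  # hit
  → r_2 = 2.8983
beam 3: φ=90°, α=300°
  direction (0.5000, -0.8660); cell (3,5); t to first gridline: x 0.9800, y 0.7506 (then +2.0000 / +1.1547)
    (3,4) via y @ 0.7506
    (4,4) via x @ 0.9800
    (4,3) via y @ 1.9053
    (5,3) via x @ 2.9800
    (5,2) via y @ 3.0600
    (5,1) via y @ 4.2147
    (6,1) via x @ 4.9800  # hit
  → r_3 = 4.9800

ranges = [0.4041, 2.8983, 4.9800]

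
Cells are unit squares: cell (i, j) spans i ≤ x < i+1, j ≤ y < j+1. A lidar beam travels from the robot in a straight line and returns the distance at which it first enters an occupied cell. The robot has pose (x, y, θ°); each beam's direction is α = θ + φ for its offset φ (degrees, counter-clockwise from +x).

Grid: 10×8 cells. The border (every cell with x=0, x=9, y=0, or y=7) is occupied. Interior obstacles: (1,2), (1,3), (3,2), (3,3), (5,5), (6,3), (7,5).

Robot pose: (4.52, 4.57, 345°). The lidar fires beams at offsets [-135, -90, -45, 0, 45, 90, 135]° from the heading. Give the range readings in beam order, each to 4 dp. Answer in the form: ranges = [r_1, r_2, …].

beam 1: φ=-135°, α=210°
  dir = (cos 210°, sin 210°) = (-0.8660, -0.5000); from cell (4,4)
  next x-line at t=0.6004, next y-line at t=1.1400; Δt_x=1.1547, Δt_y=2.0000
    x: enter (3,4) at t=0.6004
    y: enter (3,3) at t=1.1400 ← occupied
  → r_1 = 1.1400
beam 2: φ=-90°, α=255°
  dir = (cos 255°, sin 255°) = (-0.2588, -0.9659); from cell (4,4)
  next x-line at t=2.0091, next y-line at t=0.5901; Δt_x=3.8637, Δt_y=1.0353
    y: enter (4,3) at t=0.5901
    y: enter (4,2) at t=1.6254
    x: enter (3,2) at t=2.0091 ← occupied
  → r_2 = 2.0091
beam 3: φ=-45°, α=300°
  dir = (cos 300°, sin 300°) = (0.5000, -0.8660); from cell (4,4)
  next x-line at t=0.9600, next y-line at t=0.6582; Δt_x=2.0000, Δt_y=1.1547
    y: enter (4,3) at t=0.6582
    x: enter (5,3) at t=0.9600
    y: enter (5,2) at t=1.8129
    x: enter (6,2) at t=2.9600
    y: enter (6,1) at t=2.9676
    y: enter (6,0) at t=4.1223 ← occupied
  → r_3 = 4.1223
beam 4: φ=0°, α=345°
  dir = (cos 345°, sin 345°) = (0.9659, -0.2588); from cell (4,4)
  next x-line at t=0.4969, next y-line at t=2.2023; Δt_x=1.0353, Δt_y=3.8637
    x: enter (5,4) at t=0.4969
    x: enter (6,4) at t=1.5322
    y: enter (6,3) at t=2.2023 ← occupied
  → r_4 = 2.2023
beam 5: φ=45°, α=30°
  dir = (cos 30°, sin 30°) = (0.8660, 0.5000); from cell (4,4)
  next x-line at t=0.5543, next y-line at t=0.8600; Δt_x=1.1547, Δt_y=2.0000
    x: enter (5,4) at t=0.5543
    y: enter (5,5) at t=0.8600 ← occupied
  → r_5 = 0.8600
beam 6: φ=90°, α=75°
  dir = (cos 75°, sin 75°) = (0.2588, 0.9659); from cell (4,4)
  next x-line at t=1.8546, next y-line at t=0.4452; Δt_x=3.8637, Δt_y=1.0353
    y: enter (4,5) at t=0.4452
    y: enter (4,6) at t=1.4804
    x: enter (5,6) at t=1.8546
    y: enter (5,7) at t=2.5157 ← occupied
  → r_6 = 2.5157
beam 7: φ=135°, α=120°
  dir = (cos 120°, sin 120°) = (-0.5000, 0.8660); from cell (4,4)
  next x-line at t=1.0400, next y-line at t=0.4965; Δt_x=2.0000, Δt_y=1.1547
    y: enter (4,5) at t=0.4965
    x: enter (3,5) at t=1.0400
    y: enter (3,6) at t=1.6512
    y: enter (3,7) at t=2.8059 ← occupied
  → r_7 = 2.8059

ranges = [1.1400, 2.0091, 4.1223, 2.2023, 0.8600, 2.5157, 2.8059]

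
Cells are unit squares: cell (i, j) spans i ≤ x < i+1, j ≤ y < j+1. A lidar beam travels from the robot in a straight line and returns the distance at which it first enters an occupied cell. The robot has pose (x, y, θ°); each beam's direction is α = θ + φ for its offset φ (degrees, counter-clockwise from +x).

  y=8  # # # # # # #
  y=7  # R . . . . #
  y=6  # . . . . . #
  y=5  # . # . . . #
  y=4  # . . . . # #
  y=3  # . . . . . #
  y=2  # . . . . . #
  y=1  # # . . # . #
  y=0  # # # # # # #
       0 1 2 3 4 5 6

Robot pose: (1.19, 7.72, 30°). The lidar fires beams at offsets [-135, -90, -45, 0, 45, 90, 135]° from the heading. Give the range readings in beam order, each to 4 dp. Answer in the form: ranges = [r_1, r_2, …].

ranges = [0.7341, 1.9861, 4.9797, 0.5600, 0.2899, 0.3233, 0.1967]

beam 1: φ=-135°, α=255°
  dir = (cos 255°, sin 255°) = (-0.2588, -0.9659); from cell (1,7)
  next x-line at t=0.7341, next y-line at t=0.7454; Δt_x=3.8637, Δt_y=1.0353
    x: enter (0,7) at t=0.7341 ← occupied
  → r_1 = 0.7341
beam 2: φ=-90°, α=300°
  dir = (cos 300°, sin 300°) = (0.5000, -0.8660); from cell (1,7)
  next x-line at t=1.6200, next y-line at t=0.8314; Δt_x=2.0000, Δt_y=1.1547
    y: enter (1,6) at t=0.8314
    x: enter (2,6) at t=1.6200
    y: enter (2,5) at t=1.9861 ← occupied
  → r_2 = 1.9861
beam 3: φ=-45°, α=345°
  dir = (cos 345°, sin 345°) = (0.9659, -0.2588); from cell (1,7)
  next x-line at t=0.8386, next y-line at t=2.7819; Δt_x=1.0353, Δt_y=3.8637
    x: enter (2,7) at t=0.8386
    x: enter (3,7) at t=1.8738
    y: enter (3,6) at t=2.7819
    x: enter (4,6) at t=2.9091
    x: enter (5,6) at t=3.9444
    x: enter (6,6) at t=4.9797 ← occupied
  → r_3 = 4.9797
beam 4: φ=0°, α=30°
  dir = (cos 30°, sin 30°) = (0.8660, 0.5000); from cell (1,7)
  next x-line at t=0.9353, next y-line at t=0.5600; Δt_x=1.1547, Δt_y=2.0000
    y: enter (1,8) at t=0.5600 ← occupied
  → r_4 = 0.5600
beam 5: φ=45°, α=75°
  dir = (cos 75°, sin 75°) = (0.2588, 0.9659); from cell (1,7)
  next x-line at t=3.1296, next y-line at t=0.2899; Δt_x=3.8637, Δt_y=1.0353
    y: enter (1,8) at t=0.2899 ← occupied
  → r_5 = 0.2899
beam 6: φ=90°, α=120°
  dir = (cos 120°, sin 120°) = (-0.5000, 0.8660); from cell (1,7)
  next x-line at t=0.3800, next y-line at t=0.3233; Δt_x=2.0000, Δt_y=1.1547
    y: enter (1,8) at t=0.3233 ← occupied
  → r_6 = 0.3233
beam 7: φ=135°, α=165°
  dir = (cos 165°, sin 165°) = (-0.9659, 0.2588); from cell (1,7)
  next x-line at t=0.1967, next y-line at t=1.0818; Δt_x=1.0353, Δt_y=3.8637
    x: enter (0,7) at t=0.1967 ← occupied
  → r_7 = 0.1967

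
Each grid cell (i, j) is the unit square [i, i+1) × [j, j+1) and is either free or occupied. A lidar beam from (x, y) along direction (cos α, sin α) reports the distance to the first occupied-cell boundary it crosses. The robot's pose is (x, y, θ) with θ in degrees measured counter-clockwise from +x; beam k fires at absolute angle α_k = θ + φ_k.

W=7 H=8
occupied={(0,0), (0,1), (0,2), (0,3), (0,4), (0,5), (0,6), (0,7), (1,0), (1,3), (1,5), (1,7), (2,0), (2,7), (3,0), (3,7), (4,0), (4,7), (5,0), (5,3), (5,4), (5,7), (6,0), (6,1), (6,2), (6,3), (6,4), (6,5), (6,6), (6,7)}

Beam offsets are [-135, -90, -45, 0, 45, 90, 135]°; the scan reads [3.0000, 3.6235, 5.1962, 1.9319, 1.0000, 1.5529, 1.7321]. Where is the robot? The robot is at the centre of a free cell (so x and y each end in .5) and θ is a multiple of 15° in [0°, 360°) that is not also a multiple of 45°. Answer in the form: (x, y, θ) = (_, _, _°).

(x, y, θ) = (4.5, 5.5, 285°)

Candidates: 26 free-cell centres × 16 headings = 416 poses. Raycast each; keep the one whose scan matches to 4 dp.
  (3.5, 4.5, 300°): beam 1 = 1.9319 ≠ 3.0000 ✗
  (2.5, 3.5, 285°): beam 1 = 0.5774 ≠ 3.0000 ✗
  (1.5, 4.5, 255°): beam 1 = 0.5774 ≠ 3.0000 ✗
  (1.5, 1.5, 120°): beam 1 = 1.9319 ≠ 3.0000 ✗
  …
  (4.5, 5.5, 285°): r_1=3.0000, r_2=3.6235, r_3=5.1962, r_4=1.9319, r_5=1.0000, r_6=1.5529, r_7=1.7321 — all match ✓
Unique over the lattice → pose = (4.5, 5.5, 285°).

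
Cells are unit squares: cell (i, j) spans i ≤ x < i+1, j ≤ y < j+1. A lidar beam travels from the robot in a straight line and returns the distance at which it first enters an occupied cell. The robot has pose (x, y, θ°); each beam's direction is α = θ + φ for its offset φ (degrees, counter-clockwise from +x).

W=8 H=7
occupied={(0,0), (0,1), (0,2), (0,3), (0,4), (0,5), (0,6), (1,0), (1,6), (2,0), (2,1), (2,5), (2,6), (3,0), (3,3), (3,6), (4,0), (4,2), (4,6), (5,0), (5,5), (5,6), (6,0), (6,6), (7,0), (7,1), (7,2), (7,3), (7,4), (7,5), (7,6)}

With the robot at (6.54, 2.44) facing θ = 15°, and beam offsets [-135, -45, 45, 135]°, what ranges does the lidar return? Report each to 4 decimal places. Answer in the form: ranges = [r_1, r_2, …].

ranges = [1.6628, 0.5312, 0.9200, 2.9329]

beam 1: φ=-135°, α=240°
  dir = (cos 240°, sin 240°) = (-0.5000, -0.8660); from cell (6,2)
  next x-line at t=1.0800, next y-line at t=0.5081; Δt_x=2.0000, Δt_y=1.1547
    y: enter (6,1) at t=0.5081
    x: enter (5,1) at t=1.0800
    y: enter (5,0) at t=1.6628 ← occupied
  → r_1 = 1.6628
beam 2: φ=-45°, α=330°
  dir = (cos 330°, sin 330°) = (0.8660, -0.5000); from cell (6,2)
  next x-line at t=0.5312, next y-line at t=0.8800; Δt_x=1.1547, Δt_y=2.0000
    x: enter (7,2) at t=0.5312 ← occupied
  → r_2 = 0.5312
beam 3: φ=45°, α=60°
  dir = (cos 60°, sin 60°) = (0.5000, 0.8660); from cell (6,2)
  next x-line at t=0.9200, next y-line at t=0.6466; Δt_x=2.0000, Δt_y=1.1547
    y: enter (6,3) at t=0.6466
    x: enter (7,3) at t=0.9200 ← occupied
  → r_3 = 0.9200
beam 4: φ=135°, α=150°
  dir = (cos 150°, sin 150°) = (-0.8660, 0.5000); from cell (6,2)
  next x-line at t=0.6235, next y-line at t=1.1200; Δt_x=1.1547, Δt_y=2.0000
    x: enter (5,2) at t=0.6235
    y: enter (5,3) at t=1.1200
    x: enter (4,3) at t=1.7782
    x: enter (3,3) at t=2.9329 ← occupied
  → r_4 = 2.9329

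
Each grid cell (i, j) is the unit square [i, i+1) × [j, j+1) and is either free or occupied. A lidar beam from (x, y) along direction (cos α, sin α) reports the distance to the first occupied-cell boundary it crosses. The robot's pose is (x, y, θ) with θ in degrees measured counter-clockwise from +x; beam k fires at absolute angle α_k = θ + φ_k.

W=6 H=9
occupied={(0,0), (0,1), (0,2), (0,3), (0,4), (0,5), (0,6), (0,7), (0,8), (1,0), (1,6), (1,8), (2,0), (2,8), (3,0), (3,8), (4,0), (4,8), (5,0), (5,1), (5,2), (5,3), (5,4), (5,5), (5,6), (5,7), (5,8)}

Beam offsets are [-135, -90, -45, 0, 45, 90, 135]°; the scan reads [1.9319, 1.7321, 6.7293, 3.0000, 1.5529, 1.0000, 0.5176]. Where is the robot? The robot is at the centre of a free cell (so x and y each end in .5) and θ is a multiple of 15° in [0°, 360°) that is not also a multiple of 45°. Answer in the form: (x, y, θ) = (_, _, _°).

Enumerate (i+0.5, j+0.5, θ) over the 27 free cells and 16 admissible headings. For each, cast all 7 beams and compare to the given ranges.
  (3.5, 3.5, 120°): beam 1 = 1.5529 ≠ 1.9319 ✗
  (3.5, 6.5, 345°): beam 1 = 2.8868 ≠ 1.9319 ✗
  (4.5, 3.5, 210°): beam 2 = 5.1962 ≠ 1.7321 ✗
  …
  (3.5, 7.5, 300°): r_1=1.9319, r_2=1.7321, r_3=6.7293, r_4=3.0000, r_5=1.5529, r_6=1.0000, r_7=0.5176 — all match ✓
Unique over the lattice → pose = (3.5, 7.5, 300°).

(x, y, θ) = (3.5, 7.5, 300°)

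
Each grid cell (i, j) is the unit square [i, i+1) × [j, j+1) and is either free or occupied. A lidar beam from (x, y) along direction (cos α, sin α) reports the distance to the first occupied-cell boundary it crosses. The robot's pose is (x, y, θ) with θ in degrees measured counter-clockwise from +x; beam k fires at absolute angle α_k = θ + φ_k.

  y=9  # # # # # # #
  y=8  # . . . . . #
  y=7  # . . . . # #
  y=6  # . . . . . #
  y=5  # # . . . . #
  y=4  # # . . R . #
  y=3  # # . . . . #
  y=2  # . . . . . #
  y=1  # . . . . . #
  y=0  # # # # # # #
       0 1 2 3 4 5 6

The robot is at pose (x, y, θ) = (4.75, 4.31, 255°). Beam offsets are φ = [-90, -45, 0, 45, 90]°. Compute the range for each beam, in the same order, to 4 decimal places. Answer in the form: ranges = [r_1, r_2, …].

ranges = [2.8470, 4.3301, 3.4268, 2.5000, 1.2941]

beam 1: φ=-90°, α=165°
  d=(-0.9659,0.2588)  start (4,4)  tX=0.7765 tY=2.6660  stride 1/|dx|=1.0353 1/|dy|=3.8637
    cross x-line → (3,4), t=0.7765
    cross x-line → (2,4), t=1.8117
    cross y-line → (2,5), t=2.6660
    cross x-line → (1,5), t=2.8470 (wall)
  → r_1 = 2.8470
beam 2: φ=-45°, α=210°
  d=(-0.8660,-0.5000)  start (4,4)  tX=0.8660 tY=0.6200  stride 1/|dx|=1.1547 1/|dy|=2.0000
    cross y-line → (4,3), t=0.6200
    cross x-line → (3,3), t=0.8660
    cross x-line → (2,3), t=2.0207
    cross y-line → (2,2), t=2.6200
    cross x-line → (1,2), t=3.1754
    cross x-line → (0,2), t=4.3301 (wall)
  → r_2 = 4.3301
beam 3: φ=0°, α=255°
  d=(-0.2588,-0.9659)  start (4,4)  tX=2.8978 tY=0.3209  stride 1/|dx|=3.8637 1/|dy|=1.0353
    cross y-line → (4,3), t=0.3209
    cross y-line → (4,2), t=1.3562
    cross y-line → (4,1), t=2.3915
    cross x-line → (3,1), t=2.8978
    cross y-line → (3,0), t=3.4268 (wall)
  → r_3 = 3.4268
beam 4: φ=45°, α=300°
  d=(0.5000,-0.8660)  start (4,4)  tX=0.5000 tY=0.3580  stride 1/|dx|=2.0000 1/|dy|=1.1547
    cross y-line → (4,3), t=0.3580
    cross x-line → (5,3), t=0.5000
    cross y-line → (5,2), t=1.5127
    cross x-line → (6,2), t=2.5000 (wall)
  → r_4 = 2.5000
beam 5: φ=90°, α=345°
  d=(0.9659,-0.2588)  start (4,4)  tX=0.2588 tY=1.1977  stride 1/|dx|=1.0353 1/|dy|=3.8637
    cross x-line → (5,4), t=0.2588
    cross y-line → (5,3), t=1.1977
    cross x-line → (6,3), t=1.2941 (wall)
  → r_5 = 1.2941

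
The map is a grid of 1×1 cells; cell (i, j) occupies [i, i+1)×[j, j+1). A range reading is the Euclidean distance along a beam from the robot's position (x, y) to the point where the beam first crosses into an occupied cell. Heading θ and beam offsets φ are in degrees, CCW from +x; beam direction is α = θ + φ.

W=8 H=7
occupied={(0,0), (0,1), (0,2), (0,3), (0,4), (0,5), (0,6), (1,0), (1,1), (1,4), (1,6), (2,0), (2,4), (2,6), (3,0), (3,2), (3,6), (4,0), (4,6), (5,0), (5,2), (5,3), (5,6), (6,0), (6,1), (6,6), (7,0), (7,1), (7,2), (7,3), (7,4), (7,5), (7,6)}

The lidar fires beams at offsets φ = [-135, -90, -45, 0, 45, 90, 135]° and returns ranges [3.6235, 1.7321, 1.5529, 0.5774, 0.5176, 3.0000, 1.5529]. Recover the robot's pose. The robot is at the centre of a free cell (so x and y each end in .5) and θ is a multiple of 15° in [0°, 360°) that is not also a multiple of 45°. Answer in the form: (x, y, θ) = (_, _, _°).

Enumerate (i+0.5, j+0.5, θ) over the 23 free cells and 16 admissible headings. For each, cast all 7 beams and compare to the given ranges.
  (4.5, 2.5, 150°): beam 1 = 0.5176 ≠ 3.6235 ✗
  (2.5, 5.5, 165°): beam 1 = 1.0000 ≠ 3.6235 ✗
  (3.5, 3.5, 210°): beam 1 = 2.5882 ≠ 3.6235 ✗
  (2.5, 5.5, 345°): beam 1 = 1.0000 ≠ 3.6235 ✗
  …
  (3.5, 4.5, 150°): r_1=3.6235, r_2=1.7321, r_3=1.5529, r_4=0.5774, r_5=0.5176, r_6=3.0000, r_7=1.5529 — all match ✓
Unique over the lattice → pose = (3.5, 4.5, 150°).

(x, y, θ) = (3.5, 4.5, 150°)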